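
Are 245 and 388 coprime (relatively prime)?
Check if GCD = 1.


Euclidean algorithm:
388 = 1 * 245 + 143
245 = 1 * 143 + 102
143 = 1 * 102 + 41
102 = 2 * 41 + 20
41 = 2 * 20 + 1
20 = 20 * 1 + 0
GCD(245, 388) = 1

Yes, coprime (GCD = 1)


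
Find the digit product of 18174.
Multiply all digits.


1 × 8 × 1 × 7 × 4 = 224


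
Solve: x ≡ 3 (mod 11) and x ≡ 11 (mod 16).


M = 11*16 = 176
M1 = M/11 = 16, M2 = M/16 = 11
M1^(-1) mod 11 = 9, M2^(-1) mod 16 = 3
x = 3*16*9 + 11*11*3 = 795
795 mod 176 = 91
Check: 91 mod 11 = 3 ✓, 91 mod 16 = 11 ✓

x ≡ 91 (mod 176)


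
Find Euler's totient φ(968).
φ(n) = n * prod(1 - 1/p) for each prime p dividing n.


968 = 2^3 × 11^2
Prime factors: 2, 11
φ(968) = 968 × (1-1/2) × (1-1/11)
= 968 × 1/2 × 10/11 = 440

φ(968) = 440


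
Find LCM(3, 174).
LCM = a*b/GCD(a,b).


GCD(3, 174) = 3
LCM = 3*174/3 = 522/3 = 174

LCM = 174


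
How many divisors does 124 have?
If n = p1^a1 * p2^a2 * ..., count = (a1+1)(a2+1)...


124 = 2^2 × 31^1
d(124) = (2+1) × (1+1) = 6

6 divisors


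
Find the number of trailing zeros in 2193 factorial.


floor(2193/5) = 438
floor(2193/25) = 87
floor(2193/125) = 17
floor(2193/625) = 3
Total = 545

545 trailing zeros


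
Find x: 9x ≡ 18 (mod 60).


GCD(9, 60) = 3 divides 18
Divide: 3x ≡ 6 (mod 20)
x ≡ 2 (mod 20)


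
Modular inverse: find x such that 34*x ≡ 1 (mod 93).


Use the extended Euclidean algorithm on (93, 34); each row r = 93*s + 34*t:
r=93, s=1, t=0
r=34, s=0, t=1
q=2: r=25, s=1, t=-2   [93*(1) + 34*(-2) = 25]
q=1: r=9, s=-1, t=3   [93*(-1) + 34*(3) = 9]
q=2: r=7, s=3, t=-8   [93*(3) + 34*(-8) = 7]
q=1: r=2, s=-4, t=11   [93*(-4) + 34*(11) = 2]
q=3: r=1, s=15, t=-41   [93*(15) + 34*(-41) = 1]
q=2: r=0, s=-34, t=93   [93*(-34) + 34*(93) = 0]
GCD = 1 with t = -41, so 34*(-41) ≡ 1 (mod 93)
Inverse = -41 mod 93 = 52
Check: 34 * 52 = 1768 ≡ 1 (mod 93)

34^(-1) ≡ 52 (mod 93)


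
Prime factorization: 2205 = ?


2205 / 3 = 735
735 / 3 = 245
245 / 5 = 49
49 / 7 = 7
7 / 7 = 1
2205 = 3^2 × 5 × 7^2


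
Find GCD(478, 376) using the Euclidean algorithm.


478 = 1 * 376 + 102
376 = 3 * 102 + 70
102 = 1 * 70 + 32
70 = 2 * 32 + 6
32 = 5 * 6 + 2
6 = 3 * 2 + 0
GCD = 2


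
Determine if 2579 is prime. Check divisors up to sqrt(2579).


Check divisors up to sqrt(2579) = 50.7839
No divisors found.
2579 is prime.

Yes, 2579 is prime


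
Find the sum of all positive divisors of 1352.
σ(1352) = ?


Divisors of 1352: 1, 2, 4, 8, 13, 26, 52, 104, 169, 338, 676, 1352
Sum = 1 + 2 + 4 + 8 + 13 + 26 + 52 + 104 + 169 + 338 + 676 + 1352 = 2745

σ(1352) = 2745


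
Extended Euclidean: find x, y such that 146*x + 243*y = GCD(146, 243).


Tabular extended Euclidean (each row: r = 146*s + 243*t):
r=146, s=1, t=0
r=243, s=0, t=1
q=0: r=146, s=1, t=0   [146*(1) + 243*(0) = 146]
q=1: r=97, s=-1, t=1   [146*(-1) + 243*(1) = 97]
q=1: r=49, s=2, t=-1   [146*(2) + 243*(-1) = 49]
q=1: r=48, s=-3, t=2   [146*(-3) + 243*(2) = 48]
q=1: r=1, s=5, t=-3   [146*(5) + 243*(-3) = 1]
q=48: r=0, s=-243, t=146   [146*(-243) + 243*(146) = 0]
GCD = 1; from the row with r=1: x=5, y=-3
Check: 146*(5) + 243*(-3) = 730 - 729 = 1

GCD = 1, x = 5, y = -3


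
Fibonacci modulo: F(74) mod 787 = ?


F(k) mod 787 for k=1..74:
1, 1, 2, 3, 5, 8, 13, 21, 34, 55, 89, 144, 233, 377, 610, 200, 23, 223, 246, 469, 715, 397, 325, 722, 260, 195, 455, 650, 318, 181, 499, 680, 392, 285, 677, 175, 65, 240, 305, 545, 63, 608, 671, 492, 376, 81, 457, 538, 208, 746, 167, 126, 293, 419, 712, 344, 269, 613, 95, 708, 16, 724, 740, 677, 630, 520, 363, 96, 459, 555, 227, 782, 222, 217
F(74) mod 787 = 217


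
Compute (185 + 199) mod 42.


185 + 199 = 384
384 mod 42 = 6


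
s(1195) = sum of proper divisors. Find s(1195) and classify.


Proper divisors: 1, 5, 239
Sum = 1 + 5 + 239 = 245
245 < 1195 → deficient

s(1195) = 245 (deficient)


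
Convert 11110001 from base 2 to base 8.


11110001 (base 2) = 241 (decimal)
241 (decimal) = 361 (base 8)


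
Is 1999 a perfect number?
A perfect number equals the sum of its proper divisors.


Proper divisors of 1999: 1
Sum = 1 = 1

No, 1999 is not perfect (1 ≠ 1999)


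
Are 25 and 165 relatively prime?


Euclidean algorithm:
165 = 6 * 25 + 15
25 = 1 * 15 + 10
15 = 1 * 10 + 5
10 = 2 * 5 + 0
GCD(25, 165) = 5

No, not coprime (GCD = 5)


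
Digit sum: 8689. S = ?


8 + 6 + 8 + 9 = 31


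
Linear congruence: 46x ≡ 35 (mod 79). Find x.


GCD(46, 79) = 1, unique solution
a^(-1) mod 79 = 67
x = 67 * 35 mod 79 = 54

x ≡ 54 (mod 79)


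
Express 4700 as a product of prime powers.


4700 / 2 = 2350
2350 / 2 = 1175
1175 / 5 = 235
235 / 5 = 47
47 / 47 = 1
4700 = 2^2 × 5^2 × 47


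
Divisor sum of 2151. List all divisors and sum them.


Divisors of 2151: 1, 3, 9, 239, 717, 2151
Sum = 1 + 3 + 9 + 239 + 717 + 2151 = 3120

σ(2151) = 3120


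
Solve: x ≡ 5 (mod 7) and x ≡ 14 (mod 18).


M = 7*18 = 126
M1 = M/7 = 18, M2 = M/18 = 7
M1^(-1) mod 7 = 2, M2^(-1) mod 18 = 13
x = 5*18*2 + 14*7*13 = 1454
1454 mod 126 = 68
Check: 68 mod 7 = 5 ✓, 68 mod 18 = 14 ✓

x ≡ 68 (mod 126)


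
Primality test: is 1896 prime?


1896 / 2 = 948 (exact division)
1896 is NOT prime.

No, 1896 is not prime


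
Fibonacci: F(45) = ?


Sequence: 1, 1, 2, 3, 5, 8, 13, 21, 34, 55, 89, 144, 233, 377, 610, 987, 1597, 2584, 4181, 6765, 10946, 17711, 28657, 46368, 75025, 121393, 196418, 317811, 514229, 832040, 1346269, 2178309, 3524578, 5702887, 9227465, 14930352, 24157817, 39088169, 63245986, 102334155, 165580141, 267914296, 433494437, 701408733, 1134903170
F(45) = 1134903170


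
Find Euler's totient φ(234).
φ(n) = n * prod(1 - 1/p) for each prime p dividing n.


234 = 2 × 3^2 × 13
Prime factors: 2, 3, 13
φ(234) = 234 × (1-1/2) × (1-1/3) × (1-1/13)
= 234 × 1/2 × 2/3 × 12/13 = 72

φ(234) = 72


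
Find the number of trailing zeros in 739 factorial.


floor(739/5) = 147
floor(739/25) = 29
floor(739/125) = 5
floor(739/625) = 1
Total = 182

182 trailing zeros


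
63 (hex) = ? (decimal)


63 (base 16) = 99 (decimal)
99 (decimal) = 99 (base 10)


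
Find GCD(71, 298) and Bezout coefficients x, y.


Tabular extended Euclidean (each row: r = 71*s + 298*t):
r=71, s=1, t=0
r=298, s=0, t=1
q=0: r=71, s=1, t=0   [71*(1) + 298*(0) = 71]
q=4: r=14, s=-4, t=1   [71*(-4) + 298*(1) = 14]
q=5: r=1, s=21, t=-5   [71*(21) + 298*(-5) = 1]
q=14: r=0, s=-298, t=71   [71*(-298) + 298*(71) = 0]
GCD = 1; from the row with r=1: x=21, y=-5
Check: 71*(21) + 298*(-5) = 1491 - 1490 = 1

GCD = 1, x = 21, y = -5


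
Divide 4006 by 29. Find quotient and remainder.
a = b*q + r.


4006 = 29 * 138 + 4
Check: 4002 + 4 = 4006

q = 138, r = 4


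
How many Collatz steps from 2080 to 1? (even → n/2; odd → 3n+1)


2080 → 1040 → 520 → 260 → 130 → 65 → 196 → 98 → 49 → 148 → 74 → 37 → 112 → 56 → 28 → 14 → 7 → 22 → 11 → 34 → 17 → 52 → 26 → 13 → 40 → 20 → 10 → 5 → 16 → 8 → 4 → 2 → 1
Total steps = 32

32 steps


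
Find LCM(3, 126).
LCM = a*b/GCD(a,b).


GCD(3, 126) = 3
LCM = 3*126/3 = 378/3 = 126

LCM = 126


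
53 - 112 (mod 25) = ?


53 - 112 = -59
-59 mod 25 = 16


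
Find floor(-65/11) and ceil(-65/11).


-65/11 = -5.9091
floor = -6
ceil = -5

floor = -6, ceil = -5


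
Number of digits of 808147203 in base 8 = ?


808147203 in base 8 = 6012654403
Number of digits = 10

10 digits (base 8)


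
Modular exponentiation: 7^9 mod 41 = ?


7^1 mod 41 = 7
7^2 mod 41 = 8
7^3 mod 41 = 15
7^4 mod 41 = 23
7^5 mod 41 = 38
7^6 mod 41 = 20
7^7 mod 41 = 17
7^8 mod 41 = 37
7^9 mod 41 = 13


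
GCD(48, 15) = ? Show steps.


48 = 3 * 15 + 3
15 = 5 * 3 + 0
GCD = 3


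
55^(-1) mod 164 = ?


Use the extended Euclidean algorithm on (164, 55); each row r = 164*s + 55*t:
r=164, s=1, t=0
r=55, s=0, t=1
q=2: r=54, s=1, t=-2   [164*(1) + 55*(-2) = 54]
q=1: r=1, s=-1, t=3   [164*(-1) + 55*(3) = 1]
q=54: r=0, s=55, t=-164   [164*(55) + 55*(-164) = 0]
GCD = 1 with t = 3, so 55*(3) ≡ 1 (mod 164)
Inverse = 3 mod 164 = 3
Check: 55 * 3 = 165 ≡ 1 (mod 164)

55^(-1) ≡ 3 (mod 164)


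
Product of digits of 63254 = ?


6 × 3 × 2 × 5 × 4 = 720


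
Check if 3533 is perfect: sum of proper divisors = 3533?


Proper divisors of 3533: 1
Sum = 1 = 1

No, 3533 is not perfect (1 ≠ 3533)


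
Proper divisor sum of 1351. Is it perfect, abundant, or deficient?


Proper divisors: 1, 7, 193
Sum = 1 + 7 + 193 = 201
201 < 1351 → deficient

s(1351) = 201 (deficient)


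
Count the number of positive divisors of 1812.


1812 = 2^2 × 3^1 × 151^1
d(1812) = (2+1) × (1+1) × (1+1) = 12

12 divisors


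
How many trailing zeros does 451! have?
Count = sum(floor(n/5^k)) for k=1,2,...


floor(451/5) = 90
floor(451/25) = 18
floor(451/125) = 3
Total = 111

111 trailing zeros


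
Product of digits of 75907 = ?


7 × 5 × 9 × 0 × 7 = 0


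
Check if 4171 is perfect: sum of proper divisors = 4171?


Proper divisors of 4171: 1, 43, 97
Sum = 1 + 43 + 97 = 141

No, 4171 is not perfect (141 ≠ 4171)


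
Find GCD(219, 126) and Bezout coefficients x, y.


Tabular extended Euclidean (each row: r = 219*s + 126*t):
r=219, s=1, t=0
r=126, s=0, t=1
q=1: r=93, s=1, t=-1   [219*(1) + 126*(-1) = 93]
q=1: r=33, s=-1, t=2   [219*(-1) + 126*(2) = 33]
q=2: r=27, s=3, t=-5   [219*(3) + 126*(-5) = 27]
q=1: r=6, s=-4, t=7   [219*(-4) + 126*(7) = 6]
q=4: r=3, s=19, t=-33   [219*(19) + 126*(-33) = 3]
q=2: r=0, s=-42, t=73   [219*(-42) + 126*(73) = 0]
GCD = 3; from the row with r=3: x=19, y=-33
Check: 219*(19) + 126*(-33) = 4161 - 4158 = 3

GCD = 3, x = 19, y = -33


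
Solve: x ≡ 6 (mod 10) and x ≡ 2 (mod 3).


M = 10*3 = 30
M1 = M/10 = 3, M2 = M/3 = 10
M1^(-1) mod 10 = 7, M2^(-1) mod 3 = 1
x = 6*3*7 + 2*10*1 = 146
146 mod 30 = 26
Check: 26 mod 10 = 6 ✓, 26 mod 3 = 2 ✓

x ≡ 26 (mod 30)


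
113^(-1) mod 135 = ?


Use the extended Euclidean algorithm on (135, 113); each row r = 135*s + 113*t:
r=135, s=1, t=0
r=113, s=0, t=1
q=1: r=22, s=1, t=-1   [135*(1) + 113*(-1) = 22]
q=5: r=3, s=-5, t=6   [135*(-5) + 113*(6) = 3]
q=7: r=1, s=36, t=-43   [135*(36) + 113*(-43) = 1]
q=3: r=0, s=-113, t=135   [135*(-113) + 113*(135) = 0]
GCD = 1 with t = -43, so 113*(-43) ≡ 1 (mod 135)
Inverse = -43 mod 135 = 92
Check: 113 * 92 = 10396 ≡ 1 (mod 135)

113^(-1) ≡ 92 (mod 135)


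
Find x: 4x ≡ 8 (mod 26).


GCD(4, 26) = 2 divides 8
Divide: 2x ≡ 4 (mod 13)
x ≡ 2 (mod 13)


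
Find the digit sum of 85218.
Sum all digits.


8 + 5 + 2 + 1 + 8 = 24


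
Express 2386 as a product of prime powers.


2386 / 2 = 1193
1193 / 1193 = 1
2386 = 2 × 1193


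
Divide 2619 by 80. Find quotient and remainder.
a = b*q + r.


2619 = 80 * 32 + 59
Check: 2560 + 59 = 2619

q = 32, r = 59


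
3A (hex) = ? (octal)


3A (base 16) = 58 (decimal)
58 (decimal) = 72 (base 8)


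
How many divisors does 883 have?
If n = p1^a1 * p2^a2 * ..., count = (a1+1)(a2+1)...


883 = 883^1
d(883) = (1+1) = 2

2 divisors


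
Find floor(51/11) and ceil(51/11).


51/11 = 4.6364
floor = 4
ceil = 5

floor = 4, ceil = 5


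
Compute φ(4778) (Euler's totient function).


4778 = 2 × 2389
Prime factors: 2, 2389
φ(4778) = 4778 × (1-1/2) × (1-1/2389)
= 4778 × 1/2 × 2388/2389 = 2388

φ(4778) = 2388


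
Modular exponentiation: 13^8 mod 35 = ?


13^1 mod 35 = 13
13^2 mod 35 = 29
13^3 mod 35 = 27
13^4 mod 35 = 1
13^5 mod 35 = 13
13^6 mod 35 = 29
13^7 mod 35 = 27
13^8 mod 35 = 1


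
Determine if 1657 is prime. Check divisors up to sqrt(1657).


Check divisors up to sqrt(1657) = 40.7063
No divisors found.
1657 is prime.

Yes, 1657 is prime


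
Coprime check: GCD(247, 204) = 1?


Euclidean algorithm:
247 = 1 * 204 + 43
204 = 4 * 43 + 32
43 = 1 * 32 + 11
32 = 2 * 11 + 10
11 = 1 * 10 + 1
10 = 10 * 1 + 0
GCD(247, 204) = 1

Yes, coprime (GCD = 1)


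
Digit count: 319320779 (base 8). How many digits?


319320779 in base 8 = 2302071313
Number of digits = 10

10 digits (base 8)


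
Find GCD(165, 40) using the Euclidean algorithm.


165 = 4 * 40 + 5
40 = 8 * 5 + 0
GCD = 5


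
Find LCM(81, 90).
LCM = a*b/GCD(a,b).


GCD(81, 90) = 9
LCM = 81*90/9 = 7290/9 = 810

LCM = 810


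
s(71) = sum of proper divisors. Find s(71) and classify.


Proper divisors: 1
Sum = 1 = 1
1 < 71 → deficient

s(71) = 1 (deficient)


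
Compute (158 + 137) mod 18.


158 + 137 = 295
295 mod 18 = 7


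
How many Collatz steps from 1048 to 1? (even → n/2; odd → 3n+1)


1048 → 524 → 262 → 131 → 394 → 197 → 592 → 296 → 148 → 74 → 37 → 112 → 56 → 28 → 14 → 7 → 22 → 11 → 34 → 17 → 52 → 26 → 13 → 40 → 20 → 10 → 5 → 16 → 8 → 4 → 2 → 1
Total steps = 31

31 steps


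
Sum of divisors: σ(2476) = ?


Divisors of 2476: 1, 2, 4, 619, 1238, 2476
Sum = 1 + 2 + 4 + 619 + 1238 + 2476 = 4340

σ(2476) = 4340


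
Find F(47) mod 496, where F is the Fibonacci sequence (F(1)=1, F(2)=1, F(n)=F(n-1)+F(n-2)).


F(k) mod 496 for k=1..47:
1, 1, 2, 3, 5, 8, 13, 21, 34, 55, 89, 144, 233, 377, 114, 491, 109, 104, 213, 317, 34, 351, 385, 240, 129, 369, 2, 371, 373, 248, 125, 373, 2, 375, 377, 256, 137, 393, 34, 427, 461, 392, 357, 253, 114, 367, 481
F(47) mod 496 = 481


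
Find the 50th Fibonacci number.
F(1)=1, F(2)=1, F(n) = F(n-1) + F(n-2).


Sequence: 1, 1, 2, 3, 5, 8, 13, 21, 34, 55, 89, 144, 233, 377, 610, 987, 1597, 2584, 4181, 6765, 10946, 17711, 28657, 46368, 75025, 121393, 196418, 317811, 514229, 832040, 1346269, 2178309, 3524578, 5702887, 9227465, 14930352, 24157817, 39088169, 63245986, 102334155, 165580141, 267914296, 433494437, 701408733, 1134903170, 1836311903, 2971215073, 4807526976, 7778742049, 12586269025
F(50) = 12586269025


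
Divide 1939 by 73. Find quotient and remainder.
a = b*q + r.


1939 = 73 * 26 + 41
Check: 1898 + 41 = 1939

q = 26, r = 41


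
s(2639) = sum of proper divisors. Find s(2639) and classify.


Proper divisors: 1, 7, 13, 29, 91, 203, 377
Sum = 1 + 7 + 13 + 29 + 91 + 203 + 377 = 721
721 < 2639 → deficient

s(2639) = 721 (deficient)


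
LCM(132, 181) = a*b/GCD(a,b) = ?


GCD(132, 181) = 1
LCM = 132*181/1 = 23892/1 = 23892

LCM = 23892


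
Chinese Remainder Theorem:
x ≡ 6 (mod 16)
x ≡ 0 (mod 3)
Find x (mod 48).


M = 16*3 = 48
M1 = M/16 = 3, M2 = M/3 = 16
M1^(-1) mod 16 = 11, M2^(-1) mod 3 = 1
x = 6*3*11 + 0*16*1 = 198
198 mod 48 = 6
Check: 6 mod 16 = 6 ✓, 6 mod 3 = 0 ✓

x ≡ 6 (mod 48)


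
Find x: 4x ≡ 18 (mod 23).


GCD(4, 23) = 1, unique solution
a^(-1) mod 23 = 6
x = 6 * 18 mod 23 = 16

x ≡ 16 (mod 23)


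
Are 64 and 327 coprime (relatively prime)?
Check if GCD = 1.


Euclidean algorithm:
327 = 5 * 64 + 7
64 = 9 * 7 + 1
7 = 7 * 1 + 0
GCD(64, 327) = 1

Yes, coprime (GCD = 1)


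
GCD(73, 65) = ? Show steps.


73 = 1 * 65 + 8
65 = 8 * 8 + 1
8 = 8 * 1 + 0
GCD = 1


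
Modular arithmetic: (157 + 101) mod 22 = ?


157 + 101 = 258
258 mod 22 = 16


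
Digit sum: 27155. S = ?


2 + 7 + 1 + 5 + 5 = 20


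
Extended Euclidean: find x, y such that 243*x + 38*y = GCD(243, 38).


Tabular extended Euclidean (each row: r = 243*s + 38*t):
r=243, s=1, t=0
r=38, s=0, t=1
q=6: r=15, s=1, t=-6   [243*(1) + 38*(-6) = 15]
q=2: r=8, s=-2, t=13   [243*(-2) + 38*(13) = 8]
q=1: r=7, s=3, t=-19   [243*(3) + 38*(-19) = 7]
q=1: r=1, s=-5, t=32   [243*(-5) + 38*(32) = 1]
q=7: r=0, s=38, t=-243   [243*(38) + 38*(-243) = 0]
GCD = 1; from the row with r=1: x=-5, y=32
Check: 243*(-5) + 38*(32) = -1215 + 1216 = 1

GCD = 1, x = -5, y = 32


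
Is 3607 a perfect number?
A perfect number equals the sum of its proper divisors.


Proper divisors of 3607: 1
Sum = 1 = 1

No, 3607 is not perfect (1 ≠ 3607)


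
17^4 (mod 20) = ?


17^1 mod 20 = 17
17^2 mod 20 = 9
17^3 mod 20 = 13
17^4 mod 20 = 1


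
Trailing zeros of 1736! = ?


floor(1736/5) = 347
floor(1736/25) = 69
floor(1736/125) = 13
floor(1736/625) = 2
Total = 431

431 trailing zeros


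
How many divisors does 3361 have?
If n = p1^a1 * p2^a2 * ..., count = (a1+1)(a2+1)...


3361 = 3361^1
d(3361) = (1+1) = 2

2 divisors


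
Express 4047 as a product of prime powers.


4047 / 3 = 1349
1349 / 19 = 71
71 / 71 = 1
4047 = 3 × 19 × 71


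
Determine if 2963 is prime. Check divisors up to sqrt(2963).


Check divisors up to sqrt(2963) = 54.4334
No divisors found.
2963 is prime.

Yes, 2963 is prime


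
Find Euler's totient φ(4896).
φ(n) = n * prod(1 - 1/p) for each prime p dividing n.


4896 = 2^5 × 3^2 × 17
Prime factors: 2, 3, 17
φ(4896) = 4896 × (1-1/2) × (1-1/3) × (1-1/17)
= 4896 × 1/2 × 2/3 × 16/17 = 1536

φ(4896) = 1536


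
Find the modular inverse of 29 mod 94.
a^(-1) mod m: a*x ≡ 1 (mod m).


Use the extended Euclidean algorithm on (94, 29); each row r = 94*s + 29*t:
r=94, s=1, t=0
r=29, s=0, t=1
q=3: r=7, s=1, t=-3   [94*(1) + 29*(-3) = 7]
q=4: r=1, s=-4, t=13   [94*(-4) + 29*(13) = 1]
q=7: r=0, s=29, t=-94   [94*(29) + 29*(-94) = 0]
GCD = 1 with t = 13, so 29*(13) ≡ 1 (mod 94)
Inverse = 13 mod 94 = 13
Check: 29 * 13 = 377 ≡ 1 (mod 94)

29^(-1) ≡ 13 (mod 94)


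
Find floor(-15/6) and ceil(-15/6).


-15/6 = -2.5000
floor = -3
ceil = -2

floor = -3, ceil = -2


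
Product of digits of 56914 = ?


5 × 6 × 9 × 1 × 4 = 1080


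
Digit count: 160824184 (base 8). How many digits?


160824184 in base 8 = 1145375570
Number of digits = 10

10 digits (base 8)


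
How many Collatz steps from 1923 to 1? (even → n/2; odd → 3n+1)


1923 → 5770 → 2885 → 8656 → 4328 → 2164 → 1082 → 541 → 1624 → 812 → 406 → 203 → 610 → 305 → 916 → 458 → 229 → 688 → 344 → 172 → 86 → 43 → 130 → 65 → 196 → 98 → 49 → 148 → 74 → 37 → 112 → 56 → 28 → 14 → 7 → 22 → 11 → 34 → 17 → 52 → 26 → 13 → 40 → 20 → 10 → 5 → 16 → 8 → 4 → 2 → 1
Total steps = 50

50 steps


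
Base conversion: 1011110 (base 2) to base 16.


1011110 (base 2) = 94 (decimal)
94 (decimal) = 5E (base 16)


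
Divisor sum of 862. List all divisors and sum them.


Divisors of 862: 1, 2, 431, 862
Sum = 1 + 2 + 431 + 862 = 1296

σ(862) = 1296


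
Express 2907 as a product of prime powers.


2907 / 3 = 969
969 / 3 = 323
323 / 17 = 19
19 / 19 = 1
2907 = 3^2 × 17 × 19


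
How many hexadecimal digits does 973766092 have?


973766092 in base 16 = 3A0A7DCC
Number of digits = 8

8 digits (base 16)


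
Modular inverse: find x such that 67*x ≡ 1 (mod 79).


Use the extended Euclidean algorithm on (79, 67); each row r = 79*s + 67*t:
r=79, s=1, t=0
r=67, s=0, t=1
q=1: r=12, s=1, t=-1   [79*(1) + 67*(-1) = 12]
q=5: r=7, s=-5, t=6   [79*(-5) + 67*(6) = 7]
q=1: r=5, s=6, t=-7   [79*(6) + 67*(-7) = 5]
q=1: r=2, s=-11, t=13   [79*(-11) + 67*(13) = 2]
q=2: r=1, s=28, t=-33   [79*(28) + 67*(-33) = 1]
q=2: r=0, s=-67, t=79   [79*(-67) + 67*(79) = 0]
GCD = 1 with t = -33, so 67*(-33) ≡ 1 (mod 79)
Inverse = -33 mod 79 = 46
Check: 67 * 46 = 3082 ≡ 1 (mod 79)

67^(-1) ≡ 46 (mod 79)


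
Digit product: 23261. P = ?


2 × 3 × 2 × 6 × 1 = 72


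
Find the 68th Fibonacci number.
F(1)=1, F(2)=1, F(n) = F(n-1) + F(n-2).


Sequence: 1, 1, 2, 3, 5, 8, 13, 21, 34, 55, 89, 144, 233, 377, 610, 987, 1597, 2584, 4181, 6765, 10946, 17711, 28657, 46368, 75025, 121393, 196418, 317811, 514229, 832040, 1346269, 2178309, 3524578, 5702887, 9227465, 14930352, 24157817, 39088169, 63245986, 102334155, 165580141, 267914296, 433494437, 701408733, 1134903170, 1836311903, 2971215073, 4807526976, 7778742049, 12586269025, 20365011074, 32951280099, 53316291173, 86267571272, 139583862445, 225851433717, 365435296162, 591286729879, 956722026041, 1548008755920, 2504730781961, 4052739537881, 6557470319842, 10610209857723, 17167680177565, 27777890035288, 44945570212853, 72723460248141
F(68) = 72723460248141


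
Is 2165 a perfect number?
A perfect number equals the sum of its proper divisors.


Proper divisors of 2165: 1, 5, 433
Sum = 1 + 5 + 433 = 439

No, 2165 is not perfect (439 ≠ 2165)


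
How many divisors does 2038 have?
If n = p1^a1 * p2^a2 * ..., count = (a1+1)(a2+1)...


2038 = 2^1 × 1019^1
d(2038) = (1+1) × (1+1) = 4

4 divisors


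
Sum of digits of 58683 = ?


5 + 8 + 6 + 8 + 3 = 30


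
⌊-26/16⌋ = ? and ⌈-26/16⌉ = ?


-26/16 = -1.6250
floor = -2
ceil = -1

floor = -2, ceil = -1


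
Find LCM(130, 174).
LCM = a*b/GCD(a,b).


GCD(130, 174) = 2
LCM = 130*174/2 = 22620/2 = 11310

LCM = 11310


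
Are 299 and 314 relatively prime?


Euclidean algorithm:
314 = 1 * 299 + 15
299 = 19 * 15 + 14
15 = 1 * 14 + 1
14 = 14 * 1 + 0
GCD(299, 314) = 1

Yes, coprime (GCD = 1)


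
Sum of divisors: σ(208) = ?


Divisors of 208: 1, 2, 4, 8, 13, 16, 26, 52, 104, 208
Sum = 1 + 2 + 4 + 8 + 13 + 16 + 26 + 52 + 104 + 208 = 434

σ(208) = 434


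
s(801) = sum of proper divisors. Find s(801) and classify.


Proper divisors: 1, 3, 9, 89, 267
Sum = 1 + 3 + 9 + 89 + 267 = 369
369 < 801 → deficient

s(801) = 369 (deficient)


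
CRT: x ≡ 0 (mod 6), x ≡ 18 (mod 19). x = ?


M = 6*19 = 114
M1 = M/6 = 19, M2 = M/19 = 6
M1^(-1) mod 6 = 1, M2^(-1) mod 19 = 16
x = 0*19*1 + 18*6*16 = 1728
1728 mod 114 = 18
Check: 18 mod 6 = 0 ✓, 18 mod 19 = 18 ✓

x ≡ 18 (mod 114)


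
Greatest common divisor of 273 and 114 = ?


273 = 2 * 114 + 45
114 = 2 * 45 + 24
45 = 1 * 24 + 21
24 = 1 * 21 + 3
21 = 7 * 3 + 0
GCD = 3


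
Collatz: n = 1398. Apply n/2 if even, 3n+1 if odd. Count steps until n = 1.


1398 → 699 → 2098 → 1049 → 3148 → 1574 → 787 → 2362 → 1181 → 3544 → 1772 → 886 → 443 → 1330 → 665 → 1996 → 998 → 499 → 1498 → 749 → 2248 → 1124 → 562 → 281 → 844 → 422 → 211 → 634 → 317 → 952 → 476 → 238 → 119 → 358 → 179 → 538 → 269 → 808 → 404 → 202 → 101 → 304 → 152 → 76 → 38 → 19 → 58 → 29 → 88 → 44 → 22 → 11 → 34 → 17 → 52 → 26 → 13 → 40 → 20 → 10 → 5 → 16 → 8 → 4 → 2 → 1
Total steps = 65

65 steps


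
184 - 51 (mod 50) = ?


184 - 51 = 133
133 mod 50 = 33


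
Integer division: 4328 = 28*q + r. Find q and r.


4328 = 28 * 154 + 16
Check: 4312 + 16 = 4328

q = 154, r = 16


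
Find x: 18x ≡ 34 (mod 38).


GCD(18, 38) = 2 divides 34
Divide: 9x ≡ 17 (mod 19)
x ≡ 4 (mod 19)


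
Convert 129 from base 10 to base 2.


129 (base 10) = 129 (decimal)
129 (decimal) = 10000001 (base 2)


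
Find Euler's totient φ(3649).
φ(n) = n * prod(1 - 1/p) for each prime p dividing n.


3649 = 41 × 89
Prime factors: 41, 89
φ(3649) = 3649 × (1-1/41) × (1-1/89)
= 3649 × 40/41 × 88/89 = 3520

φ(3649) = 3520


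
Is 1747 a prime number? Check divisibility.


Check divisors up to sqrt(1747) = 41.7971
No divisors found.
1747 is prime.

Yes, 1747 is prime


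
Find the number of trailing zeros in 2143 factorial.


floor(2143/5) = 428
floor(2143/25) = 85
floor(2143/125) = 17
floor(2143/625) = 3
Total = 533

533 trailing zeros


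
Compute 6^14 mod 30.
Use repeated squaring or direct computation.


6^1 mod 30 = 6
6^2 mod 30 = 6
6^3 mod 30 = 6
6^4 mod 30 = 6
6^5 mod 30 = 6
6^6 mod 30 = 6
6^7 mod 30 = 6
6^8 mod 30 = 6
6^9 mod 30 = 6
6^10 mod 30 = 6
6^11 mod 30 = 6
6^12 mod 30 = 6
6^13 mod 30 = 6
6^14 mod 30 = 6


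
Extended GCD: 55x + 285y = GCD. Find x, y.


Tabular extended Euclidean (each row: r = 55*s + 285*t):
r=55, s=1, t=0
r=285, s=0, t=1
q=0: r=55, s=1, t=0   [55*(1) + 285*(0) = 55]
q=5: r=10, s=-5, t=1   [55*(-5) + 285*(1) = 10]
q=5: r=5, s=26, t=-5   [55*(26) + 285*(-5) = 5]
q=2: r=0, s=-57, t=11   [55*(-57) + 285*(11) = 0]
GCD = 5; from the row with r=5: x=26, y=-5
Check: 55*(26) + 285*(-5) = 1430 - 1425 = 5

GCD = 5, x = 26, y = -5


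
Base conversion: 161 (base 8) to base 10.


161 (base 8) = 113 (decimal)
113 (decimal) = 113 (base 10)


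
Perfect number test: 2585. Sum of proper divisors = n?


Proper divisors of 2585: 1, 5, 11, 47, 55, 235, 517
Sum = 1 + 5 + 11 + 47 + 55 + 235 + 517 = 871

No, 2585 is not perfect (871 ≠ 2585)


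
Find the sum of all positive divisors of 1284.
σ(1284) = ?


Divisors of 1284: 1, 2, 3, 4, 6, 12, 107, 214, 321, 428, 642, 1284
Sum = 1 + 2 + 3 + 4 + 6 + 12 + 107 + 214 + 321 + 428 + 642 + 1284 = 3024

σ(1284) = 3024


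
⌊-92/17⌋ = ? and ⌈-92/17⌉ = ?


-92/17 = -5.4118
floor = -6
ceil = -5

floor = -6, ceil = -5


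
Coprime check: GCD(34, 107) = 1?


Euclidean algorithm:
107 = 3 * 34 + 5
34 = 6 * 5 + 4
5 = 1 * 4 + 1
4 = 4 * 1 + 0
GCD(34, 107) = 1

Yes, coprime (GCD = 1)


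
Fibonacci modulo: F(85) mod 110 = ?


F(k) mod 110 for k=1..85:
1, 1, 2, 3, 5, 8, 13, 21, 34, 55, 89, 34, 13, 47, 60, 107, 57, 54, 1, 55, 56, 1, 57, 58, 5, 63, 68, 21, 89, 0, 89, 89, 68, 47, 5, 52, 57, 109, 56, 55, 1, 56, 57, 3, 60, 63, 13, 76, 89, 55, 34, 89, 13, 102, 5, 107, 2, 109, 1, 0, 1, 1, 2, 3, 5, 8, 13, 21, 34, 55, 89, 34, 13, 47, 60, 107, 57, 54, 1, 55, 56, 1, 57, 58, 5
F(85) mod 110 = 5


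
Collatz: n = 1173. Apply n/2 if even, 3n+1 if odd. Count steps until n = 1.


1173 → 3520 → 1760 → 880 → 440 → 220 → 110 → 55 → 166 → 83 → 250 → 125 → 376 → 188 → 94 → 47 → 142 → 71 → 214 → 107 → 322 → 161 → 484 → 242 → 121 → 364 → 182 → 91 → 274 → 137 → 412 → 206 → 103 → 310 → 155 → 466 → 233 → 700 → 350 → 175 → 526 → 263 → 790 → 395 → 1186 → 593 → 1780 → 890 → 445 → 1336 → 668 → 334 → 167 → 502 → 251 → 754 → 377 → 1132 → 566 → 283 → 850 → 425 → 1276 → 638 → 319 → 958 → 479 → 1438 → 719 → 2158 → 1079 → 3238 → 1619 → 4858 → 2429 → 7288 → 3644 → 1822 → 911 → 2734 → 1367 → 4102 → 2051 → 6154 → 3077 → 9232 → 4616 → 2308 → 1154 → 577 → 1732 → 866 → 433 → 1300 → 650 → 325 → 976 → 488 → 244 → 122 → 61 → 184 → 92 → 46 → 23 → 70 → 35 → 106 → 53 → 160 → 80 → 40 → 20 → 10 → 5 → 16 → 8 → 4 → 2 → 1
Total steps = 119

119 steps


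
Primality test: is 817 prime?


817 / 19 = 43 (exact division)
817 is NOT prime.

No, 817 is not prime


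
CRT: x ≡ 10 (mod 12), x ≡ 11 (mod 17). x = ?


M = 12*17 = 204
M1 = M/12 = 17, M2 = M/17 = 12
M1^(-1) mod 12 = 5, M2^(-1) mod 17 = 10
x = 10*17*5 + 11*12*10 = 2170
2170 mod 204 = 130
Check: 130 mod 12 = 10 ✓, 130 mod 17 = 11 ✓

x ≡ 130 (mod 204)


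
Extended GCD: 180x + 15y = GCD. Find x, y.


Tabular extended Euclidean (each row: r = 180*s + 15*t):
r=180, s=1, t=0
r=15, s=0, t=1
q=12: r=0, s=1, t=-12   [180*(1) + 15*(-12) = 0]
GCD = 15; from the row with r=15: x=0, y=1
Check: 180*(0) + 15*(1) = 0 + 15 = 15

GCD = 15, x = 0, y = 1


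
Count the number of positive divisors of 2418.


2418 = 2^1 × 3^1 × 13^1 × 31^1
d(2418) = (1+1) × (1+1) × (1+1) × (1+1) = 16

16 divisors


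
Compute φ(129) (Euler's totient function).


129 = 3 × 43
Prime factors: 3, 43
φ(129) = 129 × (1-1/3) × (1-1/43)
= 129 × 2/3 × 42/43 = 84

φ(129) = 84


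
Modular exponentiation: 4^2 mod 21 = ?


4^1 mod 21 = 4
4^2 mod 21 = 16


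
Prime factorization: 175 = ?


175 / 5 = 35
35 / 5 = 7
7 / 7 = 1
175 = 5^2 × 7


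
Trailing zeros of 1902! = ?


floor(1902/5) = 380
floor(1902/25) = 76
floor(1902/125) = 15
floor(1902/625) = 3
Total = 474

474 trailing zeros


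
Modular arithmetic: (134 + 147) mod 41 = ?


134 + 147 = 281
281 mod 41 = 35


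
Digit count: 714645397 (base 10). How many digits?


714645397 has 9 digits in base 10
floor(log10(714645397)) + 1 = floor(8.8541) + 1 = 9

9 digits (base 10)


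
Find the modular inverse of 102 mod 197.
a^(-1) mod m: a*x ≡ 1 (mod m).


Use the extended Euclidean algorithm on (197, 102); each row r = 197*s + 102*t:
r=197, s=1, t=0
r=102, s=0, t=1
q=1: r=95, s=1, t=-1   [197*(1) + 102*(-1) = 95]
q=1: r=7, s=-1, t=2   [197*(-1) + 102*(2) = 7]
q=13: r=4, s=14, t=-27   [197*(14) + 102*(-27) = 4]
q=1: r=3, s=-15, t=29   [197*(-15) + 102*(29) = 3]
q=1: r=1, s=29, t=-56   [197*(29) + 102*(-56) = 1]
q=3: r=0, s=-102, t=197   [197*(-102) + 102*(197) = 0]
GCD = 1 with t = -56, so 102*(-56) ≡ 1 (mod 197)
Inverse = -56 mod 197 = 141
Check: 102 * 141 = 14382 ≡ 1 (mod 197)

102^(-1) ≡ 141 (mod 197)


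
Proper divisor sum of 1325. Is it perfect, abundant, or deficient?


Proper divisors: 1, 5, 25, 53, 265
Sum = 1 + 5 + 25 + 53 + 265 = 349
349 < 1325 → deficient

s(1325) = 349 (deficient)


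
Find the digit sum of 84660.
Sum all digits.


8 + 4 + 6 + 6 + 0 = 24


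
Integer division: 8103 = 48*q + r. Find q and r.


8103 = 48 * 168 + 39
Check: 8064 + 39 = 8103

q = 168, r = 39


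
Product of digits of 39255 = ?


3 × 9 × 2 × 5 × 5 = 1350


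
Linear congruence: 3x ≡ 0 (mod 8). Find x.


GCD(3, 8) = 1, unique solution
a^(-1) mod 8 = 3
x = 3 * 0 mod 8 = 0

x ≡ 0 (mod 8)


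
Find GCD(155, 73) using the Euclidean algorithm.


155 = 2 * 73 + 9
73 = 8 * 9 + 1
9 = 9 * 1 + 0
GCD = 1


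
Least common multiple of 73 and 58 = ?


GCD(73, 58) = 1
LCM = 73*58/1 = 4234/1 = 4234

LCM = 4234


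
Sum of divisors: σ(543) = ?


Divisors of 543: 1, 3, 181, 543
Sum = 1 + 3 + 181 + 543 = 728

σ(543) = 728


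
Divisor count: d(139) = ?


139 = 139^1
d(139) = (1+1) = 2

2 divisors


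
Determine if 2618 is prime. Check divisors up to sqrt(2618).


2618 / 2 = 1309 (exact division)
2618 is NOT prime.

No, 2618 is not prime


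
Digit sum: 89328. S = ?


8 + 9 + 3 + 2 + 8 = 30


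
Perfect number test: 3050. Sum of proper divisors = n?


Proper divisors of 3050: 1, 2, 5, 10, 25, 50, 61, 122, 305, 610, 1525
Sum = 1 + 2 + 5 + 10 + 25 + 50 + 61 + 122 + 305 + 610 + 1525 = 2716

No, 3050 is not perfect (2716 ≠ 3050)


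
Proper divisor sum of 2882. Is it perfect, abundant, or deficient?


Proper divisors: 1, 2, 11, 22, 131, 262, 1441
Sum = 1 + 2 + 11 + 22 + 131 + 262 + 1441 = 1870
1870 < 2882 → deficient

s(2882) = 1870 (deficient)


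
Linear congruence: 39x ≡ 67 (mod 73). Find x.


GCD(39, 73) = 1, unique solution
a^(-1) mod 73 = 15
x = 15 * 67 mod 73 = 56

x ≡ 56 (mod 73)


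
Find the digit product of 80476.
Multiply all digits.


8 × 0 × 4 × 7 × 6 = 0


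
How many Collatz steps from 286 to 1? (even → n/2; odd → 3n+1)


286 → 143 → 430 → 215 → 646 → 323 → 970 → 485 → 1456 → 728 → 364 → 182 → 91 → 274 → 137 → 412 → 206 → 103 → 310 → 155 → 466 → 233 → 700 → 350 → 175 → 526 → 263 → 790 → 395 → 1186 → 593 → 1780 → 890 → 445 → 1336 → 668 → 334 → 167 → 502 → 251 → 754 → 377 → 1132 → 566 → 283 → 850 → 425 → 1276 → 638 → 319 → 958 → 479 → 1438 → 719 → 2158 → 1079 → 3238 → 1619 → 4858 → 2429 → 7288 → 3644 → 1822 → 911 → 2734 → 1367 → 4102 → 2051 → 6154 → 3077 → 9232 → 4616 → 2308 → 1154 → 577 → 1732 → 866 → 433 → 1300 → 650 → 325 → 976 → 488 → 244 → 122 → 61 → 184 → 92 → 46 → 23 → 70 → 35 → 106 → 53 → 160 → 80 → 40 → 20 → 10 → 5 → 16 → 8 → 4 → 2 → 1
Total steps = 104

104 steps


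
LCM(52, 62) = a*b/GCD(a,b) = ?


GCD(52, 62) = 2
LCM = 52*62/2 = 3224/2 = 1612

LCM = 1612


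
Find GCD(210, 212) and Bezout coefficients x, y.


Tabular extended Euclidean (each row: r = 210*s + 212*t):
r=210, s=1, t=0
r=212, s=0, t=1
q=0: r=210, s=1, t=0   [210*(1) + 212*(0) = 210]
q=1: r=2, s=-1, t=1   [210*(-1) + 212*(1) = 2]
q=105: r=0, s=106, t=-105   [210*(106) + 212*(-105) = 0]
GCD = 2; from the row with r=2: x=-1, y=1
Check: 210*(-1) + 212*(1) = -210 + 212 = 2

GCD = 2, x = -1, y = 1


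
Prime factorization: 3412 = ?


3412 / 2 = 1706
1706 / 2 = 853
853 / 853 = 1
3412 = 2^2 × 853


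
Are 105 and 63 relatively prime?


Euclidean algorithm:
105 = 1 * 63 + 42
63 = 1 * 42 + 21
42 = 2 * 21 + 0
GCD(105, 63) = 21

No, not coprime (GCD = 21)


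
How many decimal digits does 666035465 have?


666035465 has 9 digits in base 10
floor(log10(666035465)) + 1 = floor(8.8235) + 1 = 9

9 digits (base 10)


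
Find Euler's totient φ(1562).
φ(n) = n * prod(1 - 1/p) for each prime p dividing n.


1562 = 2 × 11 × 71
Prime factors: 2, 11, 71
φ(1562) = 1562 × (1-1/2) × (1-1/11) × (1-1/71)
= 1562 × 1/2 × 10/11 × 70/71 = 700

φ(1562) = 700


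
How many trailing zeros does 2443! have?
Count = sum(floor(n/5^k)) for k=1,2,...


floor(2443/5) = 488
floor(2443/25) = 97
floor(2443/125) = 19
floor(2443/625) = 3
Total = 607

607 trailing zeros


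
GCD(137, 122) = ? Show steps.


137 = 1 * 122 + 15
122 = 8 * 15 + 2
15 = 7 * 2 + 1
2 = 2 * 1 + 0
GCD = 1


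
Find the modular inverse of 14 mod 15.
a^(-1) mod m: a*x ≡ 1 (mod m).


Use the extended Euclidean algorithm on (15, 14); each row r = 15*s + 14*t:
r=15, s=1, t=0
r=14, s=0, t=1
q=1: r=1, s=1, t=-1   [15*(1) + 14*(-1) = 1]
q=14: r=0, s=-14, t=15   [15*(-14) + 14*(15) = 0]
GCD = 1 with t = -1, so 14*(-1) ≡ 1 (mod 15)
Inverse = -1 mod 15 = 14
Check: 14 * 14 = 196 ≡ 1 (mod 15)

14^(-1) ≡ 14 (mod 15)


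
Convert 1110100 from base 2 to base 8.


1110100 (base 2) = 116 (decimal)
116 (decimal) = 164 (base 8)


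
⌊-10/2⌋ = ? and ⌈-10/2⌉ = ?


-10/2 = -5.0000
floor = -5
ceil = -5

floor = -5, ceil = -5


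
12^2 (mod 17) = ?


12^1 mod 17 = 12
12^2 mod 17 = 8


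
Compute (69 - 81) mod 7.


69 - 81 = -12
-12 mod 7 = 2


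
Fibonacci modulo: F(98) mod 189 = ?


F(k) mod 189 for k=1..98:
1, 1, 2, 3, 5, 8, 13, 21, 34, 55, 89, 144, 44, 188, 43, 42, 85, 127, 23, 150, 173, 134, 118, 63, 181, 55, 47, 102, 149, 62, 22, 84, 106, 1, 107, 108, 26, 134, 160, 105, 76, 181, 68, 60, 128, 188, 127, 126, 64, 1, 65, 66, 131, 8, 139, 147, 97, 55, 152, 18, 170, 188, 169, 168, 148, 127, 86, 24, 110, 134, 55, 0, 55, 55, 110, 165, 86, 62, 148, 21, 169, 1, 170, 171, 152, 134, 97, 42, 139, 181, 131, 123, 65, 188, 64, 63, 127, 1
F(98) mod 189 = 1


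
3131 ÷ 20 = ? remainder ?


3131 = 20 * 156 + 11
Check: 3120 + 11 = 3131

q = 156, r = 11


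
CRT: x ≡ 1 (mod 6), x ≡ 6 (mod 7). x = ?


M = 6*7 = 42
M1 = M/6 = 7, M2 = M/7 = 6
M1^(-1) mod 6 = 1, M2^(-1) mod 7 = 6
x = 1*7*1 + 6*6*6 = 223
223 mod 42 = 13
Check: 13 mod 6 = 1 ✓, 13 mod 7 = 6 ✓

x ≡ 13 (mod 42)


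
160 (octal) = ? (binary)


160 (base 8) = 112 (decimal)
112 (decimal) = 1110000 (base 2)


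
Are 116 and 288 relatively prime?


Euclidean algorithm:
288 = 2 * 116 + 56
116 = 2 * 56 + 4
56 = 14 * 4 + 0
GCD(116, 288) = 4

No, not coprime (GCD = 4)


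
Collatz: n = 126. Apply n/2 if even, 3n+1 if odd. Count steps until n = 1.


126 → 63 → 190 → 95 → 286 → 143 → 430 → 215 → 646 → 323 → 970 → 485 → 1456 → 728 → 364 → 182 → 91 → 274 → 137 → 412 → 206 → 103 → 310 → 155 → 466 → 233 → 700 → 350 → 175 → 526 → 263 → 790 → 395 → 1186 → 593 → 1780 → 890 → 445 → 1336 → 668 → 334 → 167 → 502 → 251 → 754 → 377 → 1132 → 566 → 283 → 850 → 425 → 1276 → 638 → 319 → 958 → 479 → 1438 → 719 → 2158 → 1079 → 3238 → 1619 → 4858 → 2429 → 7288 → 3644 → 1822 → 911 → 2734 → 1367 → 4102 → 2051 → 6154 → 3077 → 9232 → 4616 → 2308 → 1154 → 577 → 1732 → 866 → 433 → 1300 → 650 → 325 → 976 → 488 → 244 → 122 → 61 → 184 → 92 → 46 → 23 → 70 → 35 → 106 → 53 → 160 → 80 → 40 → 20 → 10 → 5 → 16 → 8 → 4 → 2 → 1
Total steps = 108

108 steps


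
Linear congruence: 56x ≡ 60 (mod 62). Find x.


GCD(56, 62) = 2 divides 60
Divide: 28x ≡ 30 (mod 31)
x ≡ 21 (mod 31)


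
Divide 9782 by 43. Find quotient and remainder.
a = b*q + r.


9782 = 43 * 227 + 21
Check: 9761 + 21 = 9782

q = 227, r = 21


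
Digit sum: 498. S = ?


4 + 9 + 8 = 21


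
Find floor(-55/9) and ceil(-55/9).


-55/9 = -6.1111
floor = -7
ceil = -6

floor = -7, ceil = -6


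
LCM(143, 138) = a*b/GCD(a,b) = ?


GCD(143, 138) = 1
LCM = 143*138/1 = 19734/1 = 19734

LCM = 19734


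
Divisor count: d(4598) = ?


4598 = 2^1 × 11^2 × 19^1
d(4598) = (1+1) × (2+1) × (1+1) = 12

12 divisors


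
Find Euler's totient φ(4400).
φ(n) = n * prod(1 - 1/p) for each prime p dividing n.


4400 = 2^4 × 5^2 × 11
Prime factors: 2, 5, 11
φ(4400) = 4400 × (1-1/2) × (1-1/5) × (1-1/11)
= 4400 × 1/2 × 4/5 × 10/11 = 1600

φ(4400) = 1600


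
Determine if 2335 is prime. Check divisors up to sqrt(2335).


2335 / 5 = 467 (exact division)
2335 is NOT prime.

No, 2335 is not prime


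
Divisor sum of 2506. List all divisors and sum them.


Divisors of 2506: 1, 2, 7, 14, 179, 358, 1253, 2506
Sum = 1 + 2 + 7 + 14 + 179 + 358 + 1253 + 2506 = 4320

σ(2506) = 4320


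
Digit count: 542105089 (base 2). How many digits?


542105089 in base 2 = 100000010011111101111000000001
Number of digits = 30

30 digits (base 2)


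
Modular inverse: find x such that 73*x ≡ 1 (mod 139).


Use the extended Euclidean algorithm on (139, 73); each row r = 139*s + 73*t:
r=139, s=1, t=0
r=73, s=0, t=1
q=1: r=66, s=1, t=-1   [139*(1) + 73*(-1) = 66]
q=1: r=7, s=-1, t=2   [139*(-1) + 73*(2) = 7]
q=9: r=3, s=10, t=-19   [139*(10) + 73*(-19) = 3]
q=2: r=1, s=-21, t=40   [139*(-21) + 73*(40) = 1]
q=3: r=0, s=73, t=-139   [139*(73) + 73*(-139) = 0]
GCD = 1 with t = 40, so 73*(40) ≡ 1 (mod 139)
Inverse = 40 mod 139 = 40
Check: 73 * 40 = 2920 ≡ 1 (mod 139)

73^(-1) ≡ 40 (mod 139)


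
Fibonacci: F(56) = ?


Sequence: 1, 1, 2, 3, 5, 8, 13, 21, 34, 55, 89, 144, 233, 377, 610, 987, 1597, 2584, 4181, 6765, 10946, 17711, 28657, 46368, 75025, 121393, 196418, 317811, 514229, 832040, 1346269, 2178309, 3524578, 5702887, 9227465, 14930352, 24157817, 39088169, 63245986, 102334155, 165580141, 267914296, 433494437, 701408733, 1134903170, 1836311903, 2971215073, 4807526976, 7778742049, 12586269025, 20365011074, 32951280099, 53316291173, 86267571272, 139583862445, 225851433717
F(56) = 225851433717


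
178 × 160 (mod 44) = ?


178 × 160 = 28480
28480 mod 44 = 12


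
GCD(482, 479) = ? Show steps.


482 = 1 * 479 + 3
479 = 159 * 3 + 2
3 = 1 * 2 + 1
2 = 2 * 1 + 0
GCD = 1


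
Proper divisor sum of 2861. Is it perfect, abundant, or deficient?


Proper divisors: 1
Sum = 1 = 1
1 < 2861 → deficient

s(2861) = 1 (deficient)


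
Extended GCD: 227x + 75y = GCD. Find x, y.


Tabular extended Euclidean (each row: r = 227*s + 75*t):
r=227, s=1, t=0
r=75, s=0, t=1
q=3: r=2, s=1, t=-3   [227*(1) + 75*(-3) = 2]
q=37: r=1, s=-37, t=112   [227*(-37) + 75*(112) = 1]
q=2: r=0, s=75, t=-227   [227*(75) + 75*(-227) = 0]
GCD = 1; from the row with r=1: x=-37, y=112
Check: 227*(-37) + 75*(112) = -8399 + 8400 = 1

GCD = 1, x = -37, y = 112


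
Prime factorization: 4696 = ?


4696 / 2 = 2348
2348 / 2 = 1174
1174 / 2 = 587
587 / 587 = 1
4696 = 2^3 × 587


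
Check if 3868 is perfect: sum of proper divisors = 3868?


Proper divisors of 3868: 1, 2, 4, 967, 1934
Sum = 1 + 2 + 4 + 967 + 1934 = 2908

No, 3868 is not perfect (2908 ≠ 3868)


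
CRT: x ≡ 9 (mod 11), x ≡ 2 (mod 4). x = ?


M = 11*4 = 44
M1 = M/11 = 4, M2 = M/4 = 11
M1^(-1) mod 11 = 3, M2^(-1) mod 4 = 3
x = 9*4*3 + 2*11*3 = 174
174 mod 44 = 42
Check: 42 mod 11 = 9 ✓, 42 mod 4 = 2 ✓

x ≡ 42 (mod 44)
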